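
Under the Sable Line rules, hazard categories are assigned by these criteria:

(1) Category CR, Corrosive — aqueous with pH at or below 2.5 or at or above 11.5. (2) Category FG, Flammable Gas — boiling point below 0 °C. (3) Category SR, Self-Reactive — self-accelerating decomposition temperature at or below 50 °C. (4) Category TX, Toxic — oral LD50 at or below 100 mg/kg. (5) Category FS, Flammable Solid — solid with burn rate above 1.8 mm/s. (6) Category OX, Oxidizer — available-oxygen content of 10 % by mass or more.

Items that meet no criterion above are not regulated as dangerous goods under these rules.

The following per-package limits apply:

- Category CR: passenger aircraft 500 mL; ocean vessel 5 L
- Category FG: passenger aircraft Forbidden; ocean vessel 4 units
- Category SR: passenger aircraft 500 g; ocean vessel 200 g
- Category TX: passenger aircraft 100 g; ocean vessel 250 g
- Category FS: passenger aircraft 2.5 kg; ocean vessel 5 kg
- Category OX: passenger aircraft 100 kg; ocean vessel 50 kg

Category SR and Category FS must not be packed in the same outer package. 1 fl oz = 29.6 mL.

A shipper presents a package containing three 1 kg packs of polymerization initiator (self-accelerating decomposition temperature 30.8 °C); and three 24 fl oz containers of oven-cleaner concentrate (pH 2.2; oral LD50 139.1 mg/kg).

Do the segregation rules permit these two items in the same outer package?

Yes

With self-accelerating decomposition temperature 30.8 °C (≤ 50 °C), the polymerization initiator falls in Category SR.
pH 2.2 meets the Category CR criterion (Corrosive), so the oven-cleaner concentrate is Category CR.
No segregation rule bars Category SR with Category CR.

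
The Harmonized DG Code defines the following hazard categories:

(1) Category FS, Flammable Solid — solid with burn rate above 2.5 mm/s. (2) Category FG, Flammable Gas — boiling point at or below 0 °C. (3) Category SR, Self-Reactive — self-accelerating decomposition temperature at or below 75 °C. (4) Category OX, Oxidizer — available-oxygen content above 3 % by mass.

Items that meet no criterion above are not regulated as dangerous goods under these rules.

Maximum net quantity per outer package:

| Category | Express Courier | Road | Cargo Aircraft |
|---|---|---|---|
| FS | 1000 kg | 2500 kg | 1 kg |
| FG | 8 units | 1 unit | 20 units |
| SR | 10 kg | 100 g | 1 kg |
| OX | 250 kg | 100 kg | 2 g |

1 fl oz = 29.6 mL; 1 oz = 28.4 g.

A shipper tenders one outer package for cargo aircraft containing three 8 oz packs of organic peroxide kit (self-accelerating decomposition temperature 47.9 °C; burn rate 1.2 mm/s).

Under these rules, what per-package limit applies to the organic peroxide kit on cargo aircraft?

Organic peroxide kit: self-accelerating decomposition temperature 47.9 °C ≤ 75 °C → Category SR (Self-Reactive).
The cargo aircraft limit for Category SR is 1 kg.

1 kg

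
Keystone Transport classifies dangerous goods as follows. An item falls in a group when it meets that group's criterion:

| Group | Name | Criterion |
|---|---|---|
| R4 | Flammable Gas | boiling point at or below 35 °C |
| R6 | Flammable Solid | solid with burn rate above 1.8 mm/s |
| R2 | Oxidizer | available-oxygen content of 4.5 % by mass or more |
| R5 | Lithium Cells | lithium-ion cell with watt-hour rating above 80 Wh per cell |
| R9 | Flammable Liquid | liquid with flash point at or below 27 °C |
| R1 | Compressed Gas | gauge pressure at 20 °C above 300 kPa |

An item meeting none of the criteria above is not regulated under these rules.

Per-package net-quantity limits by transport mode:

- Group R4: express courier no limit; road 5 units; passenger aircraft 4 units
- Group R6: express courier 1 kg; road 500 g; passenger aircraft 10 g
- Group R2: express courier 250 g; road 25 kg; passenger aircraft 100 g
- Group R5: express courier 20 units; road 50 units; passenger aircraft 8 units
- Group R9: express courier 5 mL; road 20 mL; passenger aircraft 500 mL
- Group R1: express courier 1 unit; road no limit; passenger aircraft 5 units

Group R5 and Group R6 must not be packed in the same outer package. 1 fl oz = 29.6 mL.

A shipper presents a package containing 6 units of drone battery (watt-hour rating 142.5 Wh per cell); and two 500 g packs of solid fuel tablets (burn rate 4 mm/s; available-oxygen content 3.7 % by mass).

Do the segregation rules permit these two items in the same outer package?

Drone battery: watt-hour rating 142.5 Wh per cell > 80 Wh per cell → Group R5 (Lithium Cells).
Burn rate 4 mm/s meets the Group R6 criterion (Flammable Solid), so the solid fuel tablets are Group R6.
Group R5 and Group R6 may not share an outer package.

No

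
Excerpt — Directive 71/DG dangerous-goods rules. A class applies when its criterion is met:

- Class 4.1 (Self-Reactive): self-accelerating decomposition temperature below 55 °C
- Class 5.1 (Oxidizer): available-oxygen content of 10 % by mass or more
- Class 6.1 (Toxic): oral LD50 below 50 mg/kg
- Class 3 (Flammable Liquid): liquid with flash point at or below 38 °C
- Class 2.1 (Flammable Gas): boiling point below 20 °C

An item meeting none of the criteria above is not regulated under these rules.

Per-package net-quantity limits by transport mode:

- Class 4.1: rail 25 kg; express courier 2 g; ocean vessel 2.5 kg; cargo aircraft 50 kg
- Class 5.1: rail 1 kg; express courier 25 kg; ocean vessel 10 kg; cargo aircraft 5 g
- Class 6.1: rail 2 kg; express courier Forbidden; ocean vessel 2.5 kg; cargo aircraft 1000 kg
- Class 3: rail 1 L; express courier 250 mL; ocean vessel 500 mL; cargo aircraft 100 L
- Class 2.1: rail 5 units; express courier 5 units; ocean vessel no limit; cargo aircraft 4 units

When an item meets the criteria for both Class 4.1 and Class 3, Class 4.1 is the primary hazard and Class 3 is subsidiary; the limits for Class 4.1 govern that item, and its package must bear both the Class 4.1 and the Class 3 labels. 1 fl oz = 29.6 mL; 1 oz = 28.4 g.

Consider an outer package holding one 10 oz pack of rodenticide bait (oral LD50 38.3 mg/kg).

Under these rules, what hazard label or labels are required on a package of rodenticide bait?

Oral LD50 38.3 mg/kg meets the Class 6.1 criterion (Toxic), so the rodenticide bait is Class 6.1.
Only the Class 6.1 label is required.

Class 6.1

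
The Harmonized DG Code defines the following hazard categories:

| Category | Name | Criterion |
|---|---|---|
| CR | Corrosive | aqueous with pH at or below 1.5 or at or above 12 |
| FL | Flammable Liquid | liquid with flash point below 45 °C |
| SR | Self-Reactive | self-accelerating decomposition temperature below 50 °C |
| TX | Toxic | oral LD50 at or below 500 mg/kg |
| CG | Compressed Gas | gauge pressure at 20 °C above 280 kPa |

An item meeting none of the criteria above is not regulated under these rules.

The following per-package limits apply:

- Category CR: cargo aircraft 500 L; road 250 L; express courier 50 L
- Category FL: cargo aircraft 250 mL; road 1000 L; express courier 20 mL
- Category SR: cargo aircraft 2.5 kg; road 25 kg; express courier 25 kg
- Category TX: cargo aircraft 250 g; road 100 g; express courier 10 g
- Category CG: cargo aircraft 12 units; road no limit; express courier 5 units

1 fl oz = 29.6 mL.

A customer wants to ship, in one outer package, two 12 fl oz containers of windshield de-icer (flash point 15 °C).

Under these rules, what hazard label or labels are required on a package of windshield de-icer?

With flash point 15 °C (< 45 °C), the windshield de-icer falls in Category FL.
Only the Category FL label is required.

Category FL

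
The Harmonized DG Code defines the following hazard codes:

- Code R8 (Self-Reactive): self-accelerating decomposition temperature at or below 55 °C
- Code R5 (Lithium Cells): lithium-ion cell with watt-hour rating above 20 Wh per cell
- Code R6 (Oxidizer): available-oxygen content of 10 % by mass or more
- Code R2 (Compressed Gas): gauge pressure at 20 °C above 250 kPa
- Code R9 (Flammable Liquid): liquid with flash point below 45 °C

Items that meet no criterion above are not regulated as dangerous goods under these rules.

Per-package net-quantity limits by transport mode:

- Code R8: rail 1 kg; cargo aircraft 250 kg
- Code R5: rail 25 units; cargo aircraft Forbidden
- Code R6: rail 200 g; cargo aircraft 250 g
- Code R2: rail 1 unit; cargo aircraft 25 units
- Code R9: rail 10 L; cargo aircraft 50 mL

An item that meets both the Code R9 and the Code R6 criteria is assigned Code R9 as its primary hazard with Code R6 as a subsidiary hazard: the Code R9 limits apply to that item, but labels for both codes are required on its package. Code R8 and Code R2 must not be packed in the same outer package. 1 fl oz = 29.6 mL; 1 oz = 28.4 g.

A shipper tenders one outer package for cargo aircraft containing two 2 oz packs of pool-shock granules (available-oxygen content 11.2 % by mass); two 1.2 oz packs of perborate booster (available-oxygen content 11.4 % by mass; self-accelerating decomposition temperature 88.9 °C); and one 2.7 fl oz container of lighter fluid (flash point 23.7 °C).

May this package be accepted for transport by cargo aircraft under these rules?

No

Pool-shock granules: available-oxygen content 11.2 % by mass ≥ 10 % by mass → Code R6 (Oxidizer).
Perborate booster: available-oxygen content 11.4 % by mass ≥ 10 % by mass → Code R6 (Oxidizer).
Flash point 23.7 °C meets the Code R9 criterion (Flammable Liquid), so the lighter fluid is Code R9.
Total Code R6: (two 2 oz packs = 113.6 g) + (two 1.2 oz packs = 68.16 g) = 181.76 g.
181.76 g ≤ 250 g (cargo aircraft limit, Code R6) — within limit.
Code R9 quantity: one 2.7 fl oz container = 79.92 mL.
79.92 mL exceeds the cargo aircraft limit of 50 mL for Code R9.
The segregation rule (Code R8 with Code R2) does not apply to Code R6 with Code R9.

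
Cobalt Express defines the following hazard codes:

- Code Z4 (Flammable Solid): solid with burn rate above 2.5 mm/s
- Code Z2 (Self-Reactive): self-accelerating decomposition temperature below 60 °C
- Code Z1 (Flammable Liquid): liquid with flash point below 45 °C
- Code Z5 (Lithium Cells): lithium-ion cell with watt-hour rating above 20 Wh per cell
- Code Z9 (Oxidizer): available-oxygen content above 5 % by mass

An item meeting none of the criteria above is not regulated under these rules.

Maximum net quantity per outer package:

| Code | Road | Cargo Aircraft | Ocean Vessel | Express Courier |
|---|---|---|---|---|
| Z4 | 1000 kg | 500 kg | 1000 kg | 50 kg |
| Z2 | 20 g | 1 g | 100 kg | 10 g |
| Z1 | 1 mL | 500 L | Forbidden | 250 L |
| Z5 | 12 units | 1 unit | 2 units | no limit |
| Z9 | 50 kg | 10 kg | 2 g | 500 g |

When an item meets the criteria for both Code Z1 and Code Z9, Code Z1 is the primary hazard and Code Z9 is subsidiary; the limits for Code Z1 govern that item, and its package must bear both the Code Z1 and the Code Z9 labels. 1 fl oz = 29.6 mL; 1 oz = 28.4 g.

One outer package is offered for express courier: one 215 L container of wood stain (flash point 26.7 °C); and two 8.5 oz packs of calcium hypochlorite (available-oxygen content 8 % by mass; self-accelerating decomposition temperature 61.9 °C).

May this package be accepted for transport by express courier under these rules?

Flash point 26.7 °C meets the Code Z1 criterion (Flammable Liquid), so the wood stain is Code Z1.
Available-oxygen content 8 % by mass meets the Code Z9 criterion (Oxidizer), so the calcium hypochlorite is Code Z9.
Code Z1 quantity: 215 L.
215 L ≤ 250 L (express courier limit, Code Z1) — within limit.
Code Z9 quantity: two 8.5 oz packs = 482.8 g.
482.8 g is within the express courier limit of 500 g for Code Z9.
Every hazard code is within its express courier limit and no segregation rule is violated.

Yes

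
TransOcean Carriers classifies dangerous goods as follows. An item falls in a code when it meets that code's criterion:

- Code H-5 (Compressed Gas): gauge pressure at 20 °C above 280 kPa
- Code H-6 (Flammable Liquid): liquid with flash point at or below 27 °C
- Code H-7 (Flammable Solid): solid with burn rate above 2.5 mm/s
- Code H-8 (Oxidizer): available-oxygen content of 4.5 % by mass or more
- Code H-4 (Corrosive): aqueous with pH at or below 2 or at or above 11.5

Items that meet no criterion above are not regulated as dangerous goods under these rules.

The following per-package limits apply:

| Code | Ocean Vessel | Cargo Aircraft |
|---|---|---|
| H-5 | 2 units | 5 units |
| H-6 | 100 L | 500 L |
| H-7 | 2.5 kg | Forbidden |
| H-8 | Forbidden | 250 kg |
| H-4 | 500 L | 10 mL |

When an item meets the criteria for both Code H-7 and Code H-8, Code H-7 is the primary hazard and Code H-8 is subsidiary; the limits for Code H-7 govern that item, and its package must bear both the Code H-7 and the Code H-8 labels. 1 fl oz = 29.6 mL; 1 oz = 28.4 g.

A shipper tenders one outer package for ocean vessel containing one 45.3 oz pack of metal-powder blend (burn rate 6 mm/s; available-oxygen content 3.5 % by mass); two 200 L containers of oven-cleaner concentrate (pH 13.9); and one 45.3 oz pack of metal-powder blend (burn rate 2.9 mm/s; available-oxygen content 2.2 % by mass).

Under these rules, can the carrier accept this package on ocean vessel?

With burn rate 6 mm/s (> 2.5 mm/s), the metal-powder blend falls in Code H-7.
The oven-cleaner concentrate has pH 13.9, which is ≥ 11.5, so it is Code H-4 (Corrosive).
Burn rate 2.9 mm/s meets the Code H-7 criterion (Flammable Solid), so the metal-powder blend is Code H-7.
Total Code H-7: (one 45.3 oz pack = 1286.52 g) + (one 45.3 oz pack = 1286.52 g) = 2573.04 g.
2573.04 g exceeds the ocean vessel limit of 2.5 kg for Code H-7.
Code H-4 quantity: two 200 L containers = 400 L.
400 L ≤ 500 L (ocean vessel limit, Code H-4) — within limit.

No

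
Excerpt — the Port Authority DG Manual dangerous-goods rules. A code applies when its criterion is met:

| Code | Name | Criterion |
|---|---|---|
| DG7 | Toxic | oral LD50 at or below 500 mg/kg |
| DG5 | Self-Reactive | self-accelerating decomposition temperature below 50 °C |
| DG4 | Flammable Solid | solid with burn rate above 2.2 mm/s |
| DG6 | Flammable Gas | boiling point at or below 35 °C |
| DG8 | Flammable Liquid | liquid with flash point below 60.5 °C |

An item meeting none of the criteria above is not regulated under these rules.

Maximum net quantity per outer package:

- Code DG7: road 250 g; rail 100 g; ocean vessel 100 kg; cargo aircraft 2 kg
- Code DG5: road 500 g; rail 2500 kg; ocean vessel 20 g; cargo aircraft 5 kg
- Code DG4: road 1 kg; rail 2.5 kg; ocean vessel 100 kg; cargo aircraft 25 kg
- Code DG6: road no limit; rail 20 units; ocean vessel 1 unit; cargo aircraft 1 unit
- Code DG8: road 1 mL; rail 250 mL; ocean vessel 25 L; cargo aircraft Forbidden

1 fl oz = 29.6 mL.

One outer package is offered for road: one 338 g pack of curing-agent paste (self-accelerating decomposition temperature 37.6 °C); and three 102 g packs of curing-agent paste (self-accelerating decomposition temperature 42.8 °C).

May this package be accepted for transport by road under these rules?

The curing-agent paste has self-accelerating decomposition temperature 37.6 °C, which is < 50 °C, so it is Code DG5 (Self-Reactive).
The curing-agent paste has self-accelerating decomposition temperature 42.8 °C, which is < 50 °C, so it is Code DG5 (Self-Reactive).
Code DG5 net quantity: 338 g + (three 102 g packs = 306 g) = 644 g.
That exceeds the Code DG5 road limit of 500 g.

No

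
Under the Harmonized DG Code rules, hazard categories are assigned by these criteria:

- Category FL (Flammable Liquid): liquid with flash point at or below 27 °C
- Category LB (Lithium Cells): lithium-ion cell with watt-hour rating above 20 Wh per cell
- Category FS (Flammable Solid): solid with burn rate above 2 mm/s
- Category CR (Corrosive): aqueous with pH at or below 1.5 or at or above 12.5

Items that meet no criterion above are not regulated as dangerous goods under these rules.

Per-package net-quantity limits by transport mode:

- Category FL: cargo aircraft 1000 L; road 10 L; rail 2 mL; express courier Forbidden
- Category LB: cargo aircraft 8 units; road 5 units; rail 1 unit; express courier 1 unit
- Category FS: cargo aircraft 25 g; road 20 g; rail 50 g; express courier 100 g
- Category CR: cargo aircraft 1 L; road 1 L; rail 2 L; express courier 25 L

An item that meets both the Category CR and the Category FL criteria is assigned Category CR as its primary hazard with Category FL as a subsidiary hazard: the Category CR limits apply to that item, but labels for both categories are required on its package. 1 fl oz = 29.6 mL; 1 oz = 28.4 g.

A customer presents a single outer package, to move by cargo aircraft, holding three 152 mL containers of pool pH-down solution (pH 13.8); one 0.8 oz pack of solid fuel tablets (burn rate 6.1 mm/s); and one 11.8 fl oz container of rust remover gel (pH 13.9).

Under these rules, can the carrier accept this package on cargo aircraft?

Yes

With pH 13.8 (≥ 12.5), the pool pH-down solution falls in Category CR.
Solid fuel tablets: burn rate 6.1 mm/s > 2 mm/s → Category FS (Flammable Solid).
With pH 13.9 (≥ 12.5), the rust remover gel falls in Category CR.
Category FS quantity: one 0.8 oz pack = 22.72 g.
That is within the Category FS cargo aircraft limit of 25 g.
Total Category CR: (three 152 mL containers = 456 mL) + (one 11.8 fl oz container = 349.28 mL) = 805.28 mL.
805.28 mL ≤ 1 L (cargo aircraft limit, Category CR) — within limit.
Every hazard category is within its cargo aircraft limit and no segregation rule is violated.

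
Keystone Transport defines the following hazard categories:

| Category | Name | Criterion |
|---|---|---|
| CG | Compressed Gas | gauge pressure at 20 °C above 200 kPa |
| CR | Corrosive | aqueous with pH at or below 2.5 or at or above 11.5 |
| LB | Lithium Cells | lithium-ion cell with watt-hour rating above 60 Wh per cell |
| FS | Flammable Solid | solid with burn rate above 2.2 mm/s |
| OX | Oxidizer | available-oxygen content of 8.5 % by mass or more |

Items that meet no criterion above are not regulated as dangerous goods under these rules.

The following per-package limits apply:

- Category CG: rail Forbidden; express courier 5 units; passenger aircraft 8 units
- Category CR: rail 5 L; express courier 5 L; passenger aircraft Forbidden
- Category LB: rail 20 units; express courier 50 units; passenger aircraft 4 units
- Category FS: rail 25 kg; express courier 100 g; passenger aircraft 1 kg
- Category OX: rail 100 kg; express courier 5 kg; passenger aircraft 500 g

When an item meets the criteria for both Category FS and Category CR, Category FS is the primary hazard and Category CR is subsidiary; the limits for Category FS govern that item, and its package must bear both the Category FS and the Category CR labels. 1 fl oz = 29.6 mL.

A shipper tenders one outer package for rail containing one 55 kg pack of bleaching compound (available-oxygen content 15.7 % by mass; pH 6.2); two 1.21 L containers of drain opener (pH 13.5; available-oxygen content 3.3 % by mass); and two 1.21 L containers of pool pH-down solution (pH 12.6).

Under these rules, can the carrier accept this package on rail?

Yes

With available-oxygen content 15.7 % by mass (≥ 8.5 % by mass), the bleaching compound falls in Category OX.
Drain opener: pH 13.5 ≥ 11.5 → Category CR (Corrosive).
Pool pH-down solution: pH 12.6 ≥ 11.5 → Category CR (Corrosive).
Total Category CR: (two 1.21 L containers = 2.42 L) + (two 1.21 L containers = 2.42 L) = 4.84 L.
4.84 L ≤ 5 L (rail limit, Category CR) — within limit.
Category OX quantity: 55 kg.
55 kg ≤ 100 kg (rail limit, Category OX) — within limit.
Every hazard category is within its rail limit and no segregation rule is violated.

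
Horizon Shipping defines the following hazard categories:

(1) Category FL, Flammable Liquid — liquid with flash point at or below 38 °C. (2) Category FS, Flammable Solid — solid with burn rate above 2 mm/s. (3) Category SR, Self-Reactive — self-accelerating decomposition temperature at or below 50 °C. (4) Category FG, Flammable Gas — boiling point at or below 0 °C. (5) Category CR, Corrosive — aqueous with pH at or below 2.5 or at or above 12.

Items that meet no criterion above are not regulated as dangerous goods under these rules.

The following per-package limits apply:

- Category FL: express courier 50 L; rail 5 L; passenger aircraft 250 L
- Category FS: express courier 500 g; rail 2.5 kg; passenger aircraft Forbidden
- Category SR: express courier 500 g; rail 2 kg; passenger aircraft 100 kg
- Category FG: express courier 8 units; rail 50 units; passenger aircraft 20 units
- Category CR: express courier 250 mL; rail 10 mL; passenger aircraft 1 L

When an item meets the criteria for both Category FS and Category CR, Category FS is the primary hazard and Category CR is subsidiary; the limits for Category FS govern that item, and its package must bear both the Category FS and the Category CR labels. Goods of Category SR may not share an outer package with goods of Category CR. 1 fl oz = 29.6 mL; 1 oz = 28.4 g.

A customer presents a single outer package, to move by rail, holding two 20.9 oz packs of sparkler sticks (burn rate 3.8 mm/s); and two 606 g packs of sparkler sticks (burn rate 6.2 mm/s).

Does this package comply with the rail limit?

Burn rate 3.8 mm/s meets the Category FS criterion (Flammable Solid), so the sparkler sticks are Category FS.
Burn rate 6.2 mm/s meets the Category FS criterion (Flammable Solid), so the sparkler sticks are Category FS.
Total Category FS: (two 20.9 oz packs = 1187.12 g) + (two 606 g packs = 1.212 kg) = 2399.12 g.
That is within the Category FS rail limit of 2.5 kg.

Yes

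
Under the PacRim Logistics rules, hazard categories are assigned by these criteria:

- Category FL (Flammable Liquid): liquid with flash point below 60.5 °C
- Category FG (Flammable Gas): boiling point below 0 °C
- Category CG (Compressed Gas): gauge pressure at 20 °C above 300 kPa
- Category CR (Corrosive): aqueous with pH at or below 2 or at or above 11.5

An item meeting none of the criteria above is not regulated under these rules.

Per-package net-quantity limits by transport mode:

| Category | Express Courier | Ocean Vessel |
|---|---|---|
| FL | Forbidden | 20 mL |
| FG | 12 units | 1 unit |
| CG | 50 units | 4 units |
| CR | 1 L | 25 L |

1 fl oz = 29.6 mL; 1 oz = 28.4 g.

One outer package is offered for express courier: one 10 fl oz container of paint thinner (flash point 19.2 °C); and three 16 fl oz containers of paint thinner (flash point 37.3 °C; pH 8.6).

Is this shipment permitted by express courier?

Paint thinner: flash point 19.2 °C < 60.5 °C → Category FL (Flammable Liquid).
The paint thinner has flash point 37.3 °C, which is < 60.5 °C, so it is Category FL (Flammable Liquid).
Category FL net quantity: (one 10 fl oz container = 296 mL) + (three 16 fl oz containers = 1420.8 mL) = 1716.8 mL.
Category FL is Forbidden by express courier.

No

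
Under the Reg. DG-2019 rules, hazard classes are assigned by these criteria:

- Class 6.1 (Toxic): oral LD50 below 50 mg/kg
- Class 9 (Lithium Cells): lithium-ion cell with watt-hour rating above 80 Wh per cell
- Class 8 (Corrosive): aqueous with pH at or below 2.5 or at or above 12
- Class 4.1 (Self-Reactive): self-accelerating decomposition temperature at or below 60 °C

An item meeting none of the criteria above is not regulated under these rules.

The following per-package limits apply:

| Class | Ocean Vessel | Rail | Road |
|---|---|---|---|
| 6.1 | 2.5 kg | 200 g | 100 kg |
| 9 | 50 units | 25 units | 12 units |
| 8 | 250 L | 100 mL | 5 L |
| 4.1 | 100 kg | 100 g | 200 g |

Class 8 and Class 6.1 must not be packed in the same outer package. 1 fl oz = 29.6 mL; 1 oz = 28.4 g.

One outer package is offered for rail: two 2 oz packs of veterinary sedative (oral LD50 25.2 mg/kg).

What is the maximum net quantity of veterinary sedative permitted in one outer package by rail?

Oral LD50 25.2 mg/kg meets the Class 6.1 criterion (Toxic), so the veterinary sedative is Class 6.1.
The rail limit for Class 6.1 is 200 g.

200 g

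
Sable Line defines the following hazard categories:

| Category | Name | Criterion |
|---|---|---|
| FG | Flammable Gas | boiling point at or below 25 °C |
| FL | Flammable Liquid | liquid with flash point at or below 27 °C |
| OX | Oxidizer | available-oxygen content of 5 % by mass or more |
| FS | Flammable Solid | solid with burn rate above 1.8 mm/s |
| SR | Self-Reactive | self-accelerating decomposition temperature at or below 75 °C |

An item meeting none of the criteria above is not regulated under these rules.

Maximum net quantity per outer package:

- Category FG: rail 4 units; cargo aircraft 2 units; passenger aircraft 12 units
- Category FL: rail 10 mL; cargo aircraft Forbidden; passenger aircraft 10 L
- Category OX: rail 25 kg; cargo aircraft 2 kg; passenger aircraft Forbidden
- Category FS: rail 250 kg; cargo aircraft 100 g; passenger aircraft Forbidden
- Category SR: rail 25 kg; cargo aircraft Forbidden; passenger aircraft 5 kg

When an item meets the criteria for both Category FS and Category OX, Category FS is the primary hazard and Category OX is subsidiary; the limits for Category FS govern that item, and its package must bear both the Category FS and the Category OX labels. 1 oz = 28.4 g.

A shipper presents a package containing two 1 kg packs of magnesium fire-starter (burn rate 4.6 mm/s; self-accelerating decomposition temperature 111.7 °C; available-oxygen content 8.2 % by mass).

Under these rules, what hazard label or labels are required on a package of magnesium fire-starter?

Magnesium fire-starter: burn rate 4.6 mm/s > 1.8 mm/s → Category FS (Flammable Solid).
With available-oxygen content 8.2 % by mass (≥ 5 % by mass), the magnesium fire-starter falls in Category OX.
By the precedence rule Category FS is primary and Category OX is subsidiary, and that rule requires both labels on the package.

Category FS and OX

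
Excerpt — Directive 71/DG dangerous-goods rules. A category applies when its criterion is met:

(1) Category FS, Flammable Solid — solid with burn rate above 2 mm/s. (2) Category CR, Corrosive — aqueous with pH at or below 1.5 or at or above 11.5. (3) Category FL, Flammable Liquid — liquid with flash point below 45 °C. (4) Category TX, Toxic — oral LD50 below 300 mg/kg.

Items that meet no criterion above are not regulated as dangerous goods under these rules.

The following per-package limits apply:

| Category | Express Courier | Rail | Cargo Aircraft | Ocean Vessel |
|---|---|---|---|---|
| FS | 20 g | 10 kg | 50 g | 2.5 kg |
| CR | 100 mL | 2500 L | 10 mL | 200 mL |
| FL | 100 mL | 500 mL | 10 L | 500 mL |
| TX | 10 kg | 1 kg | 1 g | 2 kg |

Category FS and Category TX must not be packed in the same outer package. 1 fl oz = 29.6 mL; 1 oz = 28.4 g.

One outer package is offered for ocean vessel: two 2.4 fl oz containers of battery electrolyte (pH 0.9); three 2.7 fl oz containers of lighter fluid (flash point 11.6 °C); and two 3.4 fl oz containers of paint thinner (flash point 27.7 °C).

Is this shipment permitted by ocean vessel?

pH 0.9 meets the Category CR criterion (Corrosive), so the battery electrolyte is Category CR.
Flash point 11.6 °C meets the Category FL criterion (Flammable Liquid), so the lighter fluid is Category FL.
Paint thinner: flash point 27.7 °C < 45 °C → Category FL (Flammable Liquid).
Category FL net quantity: (three 2.7 fl oz containers = 239.76 mL) + (two 3.4 fl oz containers = 201.28 mL) = 441.04 mL.
That is within the Category FL ocean vessel limit of 500 mL.
Category CR quantity: two 2.4 fl oz containers = 142.08 mL.
142.08 mL is within the ocean vessel limit of 200 mL for Category CR.
The segregation rule (Category FS with Category TX) does not apply to Category FL with Category CR.
Every hazard category is within its ocean vessel limit and no segregation rule is violated.

Yes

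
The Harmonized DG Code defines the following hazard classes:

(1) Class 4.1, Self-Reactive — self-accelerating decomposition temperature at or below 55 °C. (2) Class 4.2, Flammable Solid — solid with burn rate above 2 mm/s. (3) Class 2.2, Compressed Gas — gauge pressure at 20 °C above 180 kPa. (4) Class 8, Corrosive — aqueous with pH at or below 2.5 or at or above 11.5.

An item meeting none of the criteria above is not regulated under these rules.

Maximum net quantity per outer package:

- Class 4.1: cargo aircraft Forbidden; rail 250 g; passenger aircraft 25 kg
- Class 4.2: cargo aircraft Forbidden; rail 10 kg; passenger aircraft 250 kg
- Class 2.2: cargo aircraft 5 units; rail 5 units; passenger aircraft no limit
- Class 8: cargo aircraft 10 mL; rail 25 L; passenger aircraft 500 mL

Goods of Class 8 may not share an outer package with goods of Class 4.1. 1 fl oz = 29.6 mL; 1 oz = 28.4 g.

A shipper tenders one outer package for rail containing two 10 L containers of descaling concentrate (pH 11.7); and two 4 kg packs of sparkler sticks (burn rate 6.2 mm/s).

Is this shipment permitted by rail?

pH 11.7 meets the Class 8 criterion (Corrosive), so the descaling concentrate is Class 8.
The sparkler sticks have burn rate 6.2 mm/s, which is > 2 mm/s, so they are Class 4.2 (Flammable Solid).
Class 8 quantity: two 10 L containers = 20 L.
That is within the Class 8 rail limit of 25 L.
Class 4.2 quantity: two 4 kg packs = 8 kg.
That is within the Class 4.2 rail limit of 10 kg.
The segregation rule (Class 8 with Class 4.1) does not apply to Class 8 with Class 4.2.
Every hazard class is within its rail limit and no segregation rule is violated.

Yes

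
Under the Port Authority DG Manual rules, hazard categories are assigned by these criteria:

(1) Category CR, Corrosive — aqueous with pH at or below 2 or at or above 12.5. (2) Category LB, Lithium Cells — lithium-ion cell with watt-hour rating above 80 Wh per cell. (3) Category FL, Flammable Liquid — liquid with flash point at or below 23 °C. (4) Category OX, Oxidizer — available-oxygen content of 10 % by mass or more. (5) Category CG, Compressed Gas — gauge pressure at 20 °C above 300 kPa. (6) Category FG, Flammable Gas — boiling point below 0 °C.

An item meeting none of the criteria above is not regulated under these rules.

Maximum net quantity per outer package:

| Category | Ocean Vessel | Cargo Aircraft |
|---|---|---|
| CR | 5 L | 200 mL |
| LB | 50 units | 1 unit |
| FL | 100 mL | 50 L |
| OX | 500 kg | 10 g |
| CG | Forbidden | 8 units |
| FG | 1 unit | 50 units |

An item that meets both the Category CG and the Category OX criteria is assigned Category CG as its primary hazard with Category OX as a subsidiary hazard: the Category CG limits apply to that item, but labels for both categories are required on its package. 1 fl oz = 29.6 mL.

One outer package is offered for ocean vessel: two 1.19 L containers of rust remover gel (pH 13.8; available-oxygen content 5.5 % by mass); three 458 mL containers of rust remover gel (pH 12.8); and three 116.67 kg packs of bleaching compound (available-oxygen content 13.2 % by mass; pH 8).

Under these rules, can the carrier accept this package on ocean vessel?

Yes

Rust remover gel: pH 13.8 ≥ 12.5 → Category CR (Corrosive).
pH 12.8 meets the Category CR criterion (Corrosive), so the rust remover gel is Category CR.
With available-oxygen content 13.2 % by mass (≥ 10 % by mass), the bleaching compound falls in Category OX.
Category CR net quantity: (two 1.19 L containers = 2.38 L) + (three 458 mL containers = 1.374 L) = 3.754 L.
3.754 L is within the ocean vessel limit of 5 L for Category CR.
Category OX quantity: three 116.67 kg packs = 350.01 kg.
That is within the Category OX ocean vessel limit of 500 kg.
Every hazard category is within its ocean vessel limit and no segregation rule is violated.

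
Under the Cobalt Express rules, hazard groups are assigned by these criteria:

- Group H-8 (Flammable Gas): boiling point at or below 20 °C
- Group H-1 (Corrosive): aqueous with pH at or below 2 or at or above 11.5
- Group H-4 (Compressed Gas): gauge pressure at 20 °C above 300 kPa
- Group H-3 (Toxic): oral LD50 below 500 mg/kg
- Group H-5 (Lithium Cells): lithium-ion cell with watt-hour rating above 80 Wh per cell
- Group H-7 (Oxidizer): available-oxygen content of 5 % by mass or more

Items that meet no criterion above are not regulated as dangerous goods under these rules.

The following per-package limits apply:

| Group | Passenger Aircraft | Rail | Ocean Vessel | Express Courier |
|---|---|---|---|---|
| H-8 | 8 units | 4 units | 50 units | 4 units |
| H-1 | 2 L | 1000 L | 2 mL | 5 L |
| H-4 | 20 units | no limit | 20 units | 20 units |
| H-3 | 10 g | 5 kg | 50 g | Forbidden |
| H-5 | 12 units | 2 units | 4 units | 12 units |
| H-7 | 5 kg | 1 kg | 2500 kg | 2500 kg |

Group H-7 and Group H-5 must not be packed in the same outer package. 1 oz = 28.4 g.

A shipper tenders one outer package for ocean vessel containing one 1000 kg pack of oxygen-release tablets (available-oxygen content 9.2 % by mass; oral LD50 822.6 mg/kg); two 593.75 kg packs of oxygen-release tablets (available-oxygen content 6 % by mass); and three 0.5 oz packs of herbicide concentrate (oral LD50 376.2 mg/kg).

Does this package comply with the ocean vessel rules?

Yes

The oxygen-release tablets have available-oxygen content 9.2 % by mass, which is ≥ 5 % by mass, so they are Group H-7 (Oxidizer).
The oxygen-release tablets have available-oxygen content 6 % by mass, which is ≥ 5 % by mass, so they are Group H-7 (Oxidizer).
With oral LD50 376.2 mg/kg (< 500 mg/kg), the herbicide concentrate falls in Group H-3.
Group H-7 net quantity: 1000 kg + (two 593.75 kg packs = 1187.5 kg) = 2187.5 kg.
2187.5 kg is within the ocean vessel limit of 2500 kg for Group H-7.
Group H-3 quantity: three 0.5 oz packs = 42.6 g.
That is within the Group H-3 ocean vessel limit of 50 g.
The segregation rule (Group H-7 with Group H-5) does not apply to Group H-7 with Group H-3.
Every hazard group is within its ocean vessel limit and no segregation rule is violated.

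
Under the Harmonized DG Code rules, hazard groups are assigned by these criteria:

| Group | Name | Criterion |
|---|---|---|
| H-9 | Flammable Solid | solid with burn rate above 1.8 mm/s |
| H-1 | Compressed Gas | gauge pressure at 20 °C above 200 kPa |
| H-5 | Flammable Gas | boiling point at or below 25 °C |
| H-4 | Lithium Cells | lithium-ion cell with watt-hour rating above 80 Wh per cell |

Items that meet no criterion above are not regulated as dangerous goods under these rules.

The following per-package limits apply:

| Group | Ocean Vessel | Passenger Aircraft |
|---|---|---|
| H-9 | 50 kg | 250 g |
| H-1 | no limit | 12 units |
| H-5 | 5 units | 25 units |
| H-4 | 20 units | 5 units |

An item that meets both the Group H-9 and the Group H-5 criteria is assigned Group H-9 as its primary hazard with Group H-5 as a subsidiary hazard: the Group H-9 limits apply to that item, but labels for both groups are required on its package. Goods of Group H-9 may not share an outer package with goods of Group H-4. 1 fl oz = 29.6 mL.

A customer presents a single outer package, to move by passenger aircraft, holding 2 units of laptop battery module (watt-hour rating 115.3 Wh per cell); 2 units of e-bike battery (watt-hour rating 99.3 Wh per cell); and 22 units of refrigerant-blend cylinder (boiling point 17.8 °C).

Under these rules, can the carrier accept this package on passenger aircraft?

With watt-hour rating 115.3 Wh per cell (> 80 Wh per cell), the laptop battery module falls in Group H-4.
E-bike battery: watt-hour rating 99.3 Wh per cell > 80 Wh per cell → Group H-4 (Lithium Cells).
With boiling point 17.8 °C (≤ 25 °C), the refrigerant-blend cylinder falls in Group H-5.
Total Group H-4: 2 units + 2 units = 4 units.
4 units ≤ 5 units (passenger aircraft limit, Group H-4) — within limit.
Group H-5 quantity: 22 units.
That is within the Group H-5 passenger aircraft limit of 25 units.
The segregation rule (Group H-9 with Group H-4) does not apply to Group H-4 with Group H-5.
Every hazard group is within its passenger aircraft limit and no segregation rule is violated.

Yes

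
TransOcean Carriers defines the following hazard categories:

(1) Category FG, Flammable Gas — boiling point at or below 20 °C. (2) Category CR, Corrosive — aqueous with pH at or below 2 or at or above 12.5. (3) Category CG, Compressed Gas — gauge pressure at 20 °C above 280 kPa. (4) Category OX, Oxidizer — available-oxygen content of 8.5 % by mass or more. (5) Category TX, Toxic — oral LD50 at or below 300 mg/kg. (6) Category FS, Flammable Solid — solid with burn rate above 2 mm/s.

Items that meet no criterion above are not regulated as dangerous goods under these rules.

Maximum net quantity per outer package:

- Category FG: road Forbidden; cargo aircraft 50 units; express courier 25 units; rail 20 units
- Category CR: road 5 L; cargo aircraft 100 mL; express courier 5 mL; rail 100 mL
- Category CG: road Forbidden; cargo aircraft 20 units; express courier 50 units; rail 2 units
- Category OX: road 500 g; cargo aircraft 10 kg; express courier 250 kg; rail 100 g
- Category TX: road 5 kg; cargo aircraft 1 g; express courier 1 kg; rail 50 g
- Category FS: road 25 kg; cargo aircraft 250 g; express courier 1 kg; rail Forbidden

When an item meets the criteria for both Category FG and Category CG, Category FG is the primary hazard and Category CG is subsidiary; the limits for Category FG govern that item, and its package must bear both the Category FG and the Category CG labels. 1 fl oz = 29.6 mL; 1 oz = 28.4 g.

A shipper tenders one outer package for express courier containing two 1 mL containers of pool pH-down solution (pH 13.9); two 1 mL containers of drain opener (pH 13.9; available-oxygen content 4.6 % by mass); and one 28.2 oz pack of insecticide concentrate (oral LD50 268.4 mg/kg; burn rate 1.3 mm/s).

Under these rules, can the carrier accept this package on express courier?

Yes

The pool pH-down solution has pH 13.9, which is ≥ 12.5, so it is Category CR (Corrosive).
Drain opener: pH 13.9 ≥ 12.5 → Category CR (Corrosive).
With oral LD50 268.4 mg/kg (≤ 300 mg/kg), the insecticide concentrate falls in Category TX.
Category TX quantity: one 28.2 oz pack = 800.88 g.
800.88 g is within the express courier limit of 1 kg for Category TX.
Category CR net quantity: (two 1 mL containers = 2 mL) + (two 1 mL containers = 2 mL) = 4 mL.
4 mL ≤ 5 mL (express courier limit, Category CR) — within limit.
Every hazard category is within its express courier limit and no segregation rule is violated.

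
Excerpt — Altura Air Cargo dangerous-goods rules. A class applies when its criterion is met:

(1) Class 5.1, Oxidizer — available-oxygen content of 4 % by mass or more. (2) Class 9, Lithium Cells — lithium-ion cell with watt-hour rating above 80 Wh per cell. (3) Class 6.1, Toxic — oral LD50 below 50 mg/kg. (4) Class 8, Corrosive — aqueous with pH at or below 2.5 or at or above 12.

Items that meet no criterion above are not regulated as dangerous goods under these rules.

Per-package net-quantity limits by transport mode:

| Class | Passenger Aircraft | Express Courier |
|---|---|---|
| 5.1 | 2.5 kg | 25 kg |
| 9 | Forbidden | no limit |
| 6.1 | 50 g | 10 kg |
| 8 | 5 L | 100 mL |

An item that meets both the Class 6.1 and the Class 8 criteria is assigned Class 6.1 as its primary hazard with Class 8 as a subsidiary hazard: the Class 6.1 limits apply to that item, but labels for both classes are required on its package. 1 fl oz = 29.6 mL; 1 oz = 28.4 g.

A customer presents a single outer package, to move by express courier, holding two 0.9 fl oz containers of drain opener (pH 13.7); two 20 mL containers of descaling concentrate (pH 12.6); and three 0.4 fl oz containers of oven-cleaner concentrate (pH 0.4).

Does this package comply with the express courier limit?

With pH 13.7 (≥ 12), the drain opener falls in Class 8.
Descaling concentrate: pH 12.6 ≥ 12 → Class 8 (Corrosive).
With pH 0.4 (≤ 2.5), the oven-cleaner concentrate falls in Class 8.
Class 8 net quantity: (two 0.9 fl oz containers = 53.28 mL) + (two 20 mL containers = 40 mL) + (three 0.4 fl oz containers = 35.52 mL) = 128.8 mL.
128.8 mL exceeds the express courier limit of 100 mL for Class 8.

No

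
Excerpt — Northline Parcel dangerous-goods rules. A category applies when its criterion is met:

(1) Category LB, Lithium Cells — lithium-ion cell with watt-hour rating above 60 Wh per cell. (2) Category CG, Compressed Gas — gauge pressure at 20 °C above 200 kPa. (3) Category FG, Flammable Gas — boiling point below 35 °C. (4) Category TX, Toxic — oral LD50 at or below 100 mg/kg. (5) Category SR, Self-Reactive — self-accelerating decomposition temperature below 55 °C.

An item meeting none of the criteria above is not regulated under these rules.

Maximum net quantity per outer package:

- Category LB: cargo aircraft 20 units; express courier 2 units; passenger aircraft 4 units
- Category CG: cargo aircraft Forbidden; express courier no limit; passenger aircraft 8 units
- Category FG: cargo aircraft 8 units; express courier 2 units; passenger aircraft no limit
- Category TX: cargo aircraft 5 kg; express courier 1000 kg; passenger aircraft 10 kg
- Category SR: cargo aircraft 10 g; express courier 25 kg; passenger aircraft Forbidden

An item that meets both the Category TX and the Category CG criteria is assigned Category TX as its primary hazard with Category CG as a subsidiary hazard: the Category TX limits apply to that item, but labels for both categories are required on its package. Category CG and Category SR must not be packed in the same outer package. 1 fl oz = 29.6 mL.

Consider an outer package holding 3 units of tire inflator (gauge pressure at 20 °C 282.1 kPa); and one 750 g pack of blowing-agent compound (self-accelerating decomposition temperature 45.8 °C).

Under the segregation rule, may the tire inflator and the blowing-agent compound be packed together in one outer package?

No

With gauge pressure at 20 °C 282.1 kPa (> 200 kPa), the tire inflator falls in Category CG.
Self-accelerating decomposition temperature 45.8 °C meets the Category SR criterion (Self-Reactive), so the blowing-agent compound is Category SR.
Category CG and Category SR may not share an outer package.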